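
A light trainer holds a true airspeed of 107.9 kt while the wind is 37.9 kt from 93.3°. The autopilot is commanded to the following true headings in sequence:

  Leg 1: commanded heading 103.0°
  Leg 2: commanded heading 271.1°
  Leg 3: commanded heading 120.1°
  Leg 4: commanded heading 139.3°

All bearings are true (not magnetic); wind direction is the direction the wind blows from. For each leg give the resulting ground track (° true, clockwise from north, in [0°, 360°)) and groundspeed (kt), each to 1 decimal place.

Leg 1: heading 103.0°; drift +5.2° → track 108.2°, groundspeed 70.8 kt
Leg 2: heading 271.1°; drift +0.6° → track 271.7°, groundspeed 145.8 kt
Leg 3: heading 120.1°; drift +13.0° → track 133.1°, groundspeed 76.0 kt
Leg 4: heading 139.3°; drift +18.5° → track 157.8°, groundspeed 86.0 kt

Leg 1: track=108.2°, groundspeed=70.8 kt
Leg 2: track=271.7°, groundspeed=145.8 kt
Leg 3: track=133.1°, groundspeed=76.0 kt
Leg 4: track=157.8°, groundspeed=86.0 kt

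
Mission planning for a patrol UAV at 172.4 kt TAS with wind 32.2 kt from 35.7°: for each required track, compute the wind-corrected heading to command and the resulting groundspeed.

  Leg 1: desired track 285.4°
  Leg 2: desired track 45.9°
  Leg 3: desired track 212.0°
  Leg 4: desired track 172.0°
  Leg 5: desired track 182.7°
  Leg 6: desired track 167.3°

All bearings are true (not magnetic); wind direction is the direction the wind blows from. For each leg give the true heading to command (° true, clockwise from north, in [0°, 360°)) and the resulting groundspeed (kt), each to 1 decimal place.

Leg 1: heading=295.5°, groundspeed=180.9 kt
Leg 2: heading=44.0°, groundspeed=140.6 kt
Leg 3: heading=211.3°, groundspeed=204.5 kt
Leg 4: heading=164.6°, groundspeed=194.2 kt
Leg 5: heading=176.9°, groundspeed=198.5 kt
Leg 6: heading=159.3°, groundspeed=192.1 kt

Leg 1: desired track 285.4°; wind correction +10.1° → command heading 295.5°, groundspeed 180.9 kt
Leg 2: desired track 45.9°; wind correction -1.9° → command heading 44.0°, groundspeed 140.6 kt
Leg 3: desired track 212.0°; wind correction -0.7° → command heading 211.3°, groundspeed 204.5 kt
Leg 4: desired track 172.0°; wind correction -7.4° → command heading 164.6°, groundspeed 194.2 kt
Leg 5: desired track 182.7°; wind correction -5.8° → command heading 176.9°, groundspeed 198.5 kt
Leg 6: desired track 167.3°; wind correction -8.0° → command heading 159.3°, groundspeed 192.1 kt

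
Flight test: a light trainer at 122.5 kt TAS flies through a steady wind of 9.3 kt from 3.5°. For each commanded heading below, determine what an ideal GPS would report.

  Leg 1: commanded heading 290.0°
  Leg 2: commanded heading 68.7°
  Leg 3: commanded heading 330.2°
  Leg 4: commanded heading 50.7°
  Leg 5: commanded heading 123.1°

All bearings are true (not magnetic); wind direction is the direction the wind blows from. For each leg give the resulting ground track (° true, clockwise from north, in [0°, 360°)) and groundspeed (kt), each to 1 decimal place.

Leg 1: track=285.7°, groundspeed=120.2 kt
Leg 2: track=72.8°, groundspeed=118.9 kt
Leg 3: track=327.7°, groundspeed=114.8 kt
Leg 4: track=54.1°, groundspeed=116.4 kt
Leg 5: track=126.7°, groundspeed=127.4 kt

Leg 1: heading 290.0°; drift -4.3° → track 285.7°, groundspeed 120.2 kt
Leg 2: heading 68.7°; drift +4.1° → track 72.8°, groundspeed 118.9 kt
Leg 3: heading 330.2°; drift -2.5° → track 327.7°, groundspeed 114.8 kt
Leg 4: heading 50.7°; drift +3.4° → track 54.1°, groundspeed 116.4 kt
Leg 5: heading 123.1°; drift +3.6° → track 126.7°, groundspeed 127.4 kt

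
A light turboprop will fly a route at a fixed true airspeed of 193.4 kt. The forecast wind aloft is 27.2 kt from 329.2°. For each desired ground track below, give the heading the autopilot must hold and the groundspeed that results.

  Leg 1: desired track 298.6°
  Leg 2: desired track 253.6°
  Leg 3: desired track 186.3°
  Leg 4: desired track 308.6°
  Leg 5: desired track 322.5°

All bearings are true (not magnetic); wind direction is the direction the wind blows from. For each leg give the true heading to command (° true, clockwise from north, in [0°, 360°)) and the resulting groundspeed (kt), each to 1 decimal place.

Leg 1: desired track 298.6°; wind correction +4.1° → command heading 302.7°, groundspeed 169.5 kt
Leg 2: desired track 253.6°; wind correction +7.8° → command heading 261.4°, groundspeed 184.8 kt
Leg 3: desired track 186.3°; wind correction +4.9° → command heading 191.2°, groundspeed 214.4 kt
Leg 4: desired track 308.6°; wind correction +2.8° → command heading 311.4°, groundspeed 167.7 kt
Leg 5: desired track 322.5°; wind correction +0.9° → command heading 323.4°, groundspeed 166.4 kt

Leg 1: heading=302.7°, groundspeed=169.5 kt
Leg 2: heading=261.4°, groundspeed=184.8 kt
Leg 3: heading=191.2°, groundspeed=214.4 kt
Leg 4: heading=311.4°, groundspeed=167.7 kt
Leg 5: heading=323.4°, groundspeed=166.4 kt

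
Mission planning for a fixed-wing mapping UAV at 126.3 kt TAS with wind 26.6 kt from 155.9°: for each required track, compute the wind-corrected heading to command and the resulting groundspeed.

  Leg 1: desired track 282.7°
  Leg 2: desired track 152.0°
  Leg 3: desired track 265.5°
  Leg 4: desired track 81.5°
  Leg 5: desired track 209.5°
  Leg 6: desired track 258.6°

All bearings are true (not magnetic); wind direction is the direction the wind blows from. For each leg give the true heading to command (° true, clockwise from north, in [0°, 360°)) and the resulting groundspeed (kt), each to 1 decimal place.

Leg 1: desired track 282.7°; wind correction -9.7° → command heading 273.0°, groundspeed 140.4 kt
Leg 2: desired track 152.0°; wind correction +0.8° → command heading 152.8°, groundspeed 99.7 kt
Leg 3: desired track 265.5°; wind correction -11.4° → command heading 254.1°, groundspeed 132.7 kt
Leg 4: desired track 81.5°; wind correction +11.7° → command heading 93.2°, groundspeed 116.5 kt
Leg 5: desired track 209.5°; wind correction -9.8° → command heading 199.7°, groundspeed 108.7 kt
Leg 6: desired track 258.6°; wind correction -11.9° → command heading 246.7°, groundspeed 129.5 kt

Leg 1: heading=273.0°, groundspeed=140.4 kt
Leg 2: heading=152.8°, groundspeed=99.7 kt
Leg 3: heading=254.1°, groundspeed=132.7 kt
Leg 4: heading=93.2°, groundspeed=116.5 kt
Leg 5: heading=199.7°, groundspeed=108.7 kt
Leg 6: heading=246.7°, groundspeed=129.5 kt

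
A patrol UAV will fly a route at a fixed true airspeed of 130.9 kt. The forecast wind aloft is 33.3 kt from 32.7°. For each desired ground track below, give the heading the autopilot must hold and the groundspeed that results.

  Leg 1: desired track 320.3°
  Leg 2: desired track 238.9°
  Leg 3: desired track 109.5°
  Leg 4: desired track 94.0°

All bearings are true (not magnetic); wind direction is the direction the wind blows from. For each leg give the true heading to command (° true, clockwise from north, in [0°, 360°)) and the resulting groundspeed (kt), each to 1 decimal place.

Leg 1: desired track 320.3°; wind correction +14.0° → command heading 334.3°, groundspeed 116.9 kt
Leg 2: desired track 238.9°; wind correction +6.4° → command heading 245.3°, groundspeed 160.0 kt
Leg 3: desired track 109.5°; wind correction -14.3° → command heading 95.2°, groundspeed 119.2 kt
Leg 4: desired track 94.0°; wind correction -12.9° → command heading 81.1°, groundspeed 111.6 kt

Leg 1: heading=334.3°, groundspeed=116.9 kt
Leg 2: heading=245.3°, groundspeed=160.0 kt
Leg 3: heading=95.2°, groundspeed=119.2 kt
Leg 4: heading=81.1°, groundspeed=111.6 kt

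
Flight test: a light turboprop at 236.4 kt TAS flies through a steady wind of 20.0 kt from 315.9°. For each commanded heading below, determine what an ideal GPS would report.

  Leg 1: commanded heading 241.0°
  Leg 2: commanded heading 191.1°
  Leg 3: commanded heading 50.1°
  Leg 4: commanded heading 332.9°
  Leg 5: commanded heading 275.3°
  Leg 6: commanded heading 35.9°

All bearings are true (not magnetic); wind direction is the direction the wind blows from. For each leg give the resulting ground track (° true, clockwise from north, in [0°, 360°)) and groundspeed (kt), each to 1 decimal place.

Leg 1: track=236.2°, groundspeed=232.0 kt
Leg 2: track=187.3°, groundspeed=248.4 kt
Leg 3: track=54.9°, groundspeed=238.7 kt
Leg 4: track=334.4°, groundspeed=217.4 kt
Leg 5: track=271.9°, groundspeed=221.6 kt
Leg 6: track=40.7°, groundspeed=233.8 kt

Leg 1: heading 241.0°; drift -4.8° → track 236.2°, groundspeed 232.0 kt
Leg 2: heading 191.1°; drift -3.8° → track 187.3°, groundspeed 248.4 kt
Leg 3: heading 50.1°; drift +4.8° → track 54.9°, groundspeed 238.7 kt
Leg 4: heading 332.9°; drift +1.5° → track 334.4°, groundspeed 217.4 kt
Leg 5: heading 275.3°; drift -3.4° → track 271.9°, groundspeed 221.6 kt
Leg 6: heading 35.9°; drift +4.8° → track 40.7°, groundspeed 233.8 kt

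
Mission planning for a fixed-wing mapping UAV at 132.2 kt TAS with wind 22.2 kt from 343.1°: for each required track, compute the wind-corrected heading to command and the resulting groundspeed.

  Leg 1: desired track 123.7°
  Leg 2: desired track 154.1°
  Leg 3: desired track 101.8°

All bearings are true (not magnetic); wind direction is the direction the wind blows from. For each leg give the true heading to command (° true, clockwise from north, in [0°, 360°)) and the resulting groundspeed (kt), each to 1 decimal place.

Leg 1: desired track 123.7°; wind correction -6.1° → command heading 117.6°, groundspeed 148.6 kt
Leg 2: desired track 154.1°; wind correction -1.5° → command heading 152.6°, groundspeed 154.1 kt
Leg 3: desired track 101.8°; wind correction -8.5° → command heading 93.3°, groundspeed 141.4 kt

Leg 1: heading=117.6°, groundspeed=148.6 kt
Leg 2: heading=152.6°, groundspeed=154.1 kt
Leg 3: heading=93.3°, groundspeed=141.4 kt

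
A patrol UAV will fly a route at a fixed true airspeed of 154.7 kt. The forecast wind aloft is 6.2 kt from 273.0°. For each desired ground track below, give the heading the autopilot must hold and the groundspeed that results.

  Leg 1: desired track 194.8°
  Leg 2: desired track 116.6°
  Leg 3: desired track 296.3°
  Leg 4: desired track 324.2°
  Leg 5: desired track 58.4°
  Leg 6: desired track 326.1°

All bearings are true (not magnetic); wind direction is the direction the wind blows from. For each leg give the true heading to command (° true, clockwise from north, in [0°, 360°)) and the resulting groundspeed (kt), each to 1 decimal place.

Leg 1: heading=197.0°, groundspeed=153.3 kt
Leg 2: heading=117.5°, groundspeed=160.4 kt
Leg 3: heading=295.4°, groundspeed=149.0 kt
Leg 4: heading=322.4°, groundspeed=150.7 kt
Leg 5: heading=57.1°, groundspeed=159.8 kt
Leg 6: heading=324.3°, groundspeed=150.9 kt

Leg 1: desired track 194.8°; wind correction +2.2° → command heading 197.0°, groundspeed 153.3 kt
Leg 2: desired track 116.6°; wind correction +0.9° → command heading 117.5°, groundspeed 160.4 kt
Leg 3: desired track 296.3°; wind correction -0.9° → command heading 295.4°, groundspeed 149.0 kt
Leg 4: desired track 324.2°; wind correction -1.8° → command heading 322.4°, groundspeed 150.7 kt
Leg 5: desired track 58.4°; wind correction -1.3° → command heading 57.1°, groundspeed 159.8 kt
Leg 6: desired track 326.1°; wind correction -1.8° → command heading 324.3°, groundspeed 150.9 kt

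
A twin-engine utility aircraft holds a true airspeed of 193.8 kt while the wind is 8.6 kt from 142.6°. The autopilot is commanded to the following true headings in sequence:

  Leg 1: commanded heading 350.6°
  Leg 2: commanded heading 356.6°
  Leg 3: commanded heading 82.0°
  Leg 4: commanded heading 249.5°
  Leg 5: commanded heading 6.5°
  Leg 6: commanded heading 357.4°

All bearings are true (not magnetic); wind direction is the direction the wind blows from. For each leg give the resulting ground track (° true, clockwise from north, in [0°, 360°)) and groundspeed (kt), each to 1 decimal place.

Leg 1: heading 350.6°; drift -1.1° → track 349.5°, groundspeed 201.4 kt
Leg 2: heading 356.6°; drift -1.4° → track 355.2°, groundspeed 201.0 kt
Leg 3: heading 82.0°; drift -2.3° → track 79.7°, groundspeed 189.7 kt
Leg 4: heading 249.5°; drift +2.4° → track 251.9°, groundspeed 196.5 kt
Leg 5: heading 6.5°; drift -1.7° → track 4.8°, groundspeed 200.1 kt
Leg 6: heading 357.4°; drift -1.4° → track 356.0°, groundspeed 200.9 kt

Leg 1: track=349.5°, groundspeed=201.4 kt
Leg 2: track=355.2°, groundspeed=201.0 kt
Leg 3: track=79.7°, groundspeed=189.7 kt
Leg 4: track=251.9°, groundspeed=196.5 kt
Leg 5: track=4.8°, groundspeed=200.1 kt
Leg 6: track=356.0°, groundspeed=200.9 kt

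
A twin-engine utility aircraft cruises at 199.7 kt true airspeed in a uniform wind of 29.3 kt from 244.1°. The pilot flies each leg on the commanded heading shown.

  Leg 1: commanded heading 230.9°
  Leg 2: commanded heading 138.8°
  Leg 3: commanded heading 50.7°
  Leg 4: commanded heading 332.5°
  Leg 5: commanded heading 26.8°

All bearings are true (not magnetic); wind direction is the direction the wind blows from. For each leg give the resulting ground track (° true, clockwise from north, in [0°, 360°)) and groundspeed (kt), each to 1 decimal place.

Leg 1: heading 230.9°; drift -2.2° → track 228.7°, groundspeed 171.3 kt
Leg 2: heading 138.8°; drift -7.8° → track 131.0°, groundspeed 209.3 kt
Leg 3: heading 50.7°; drift +1.7° → track 52.4°, groundspeed 228.3 kt
Leg 4: heading 332.5°; drift +8.4° → track 340.9°, groundspeed 201.0 kt
Leg 5: heading 26.8°; drift +4.6° → track 31.4°, groundspeed 223.7 kt

Leg 1: track=228.7°, groundspeed=171.3 kt
Leg 2: track=131.0°, groundspeed=209.3 kt
Leg 3: track=52.4°, groundspeed=228.3 kt
Leg 4: track=340.9°, groundspeed=201.0 kt
Leg 5: track=31.4°, groundspeed=223.7 kt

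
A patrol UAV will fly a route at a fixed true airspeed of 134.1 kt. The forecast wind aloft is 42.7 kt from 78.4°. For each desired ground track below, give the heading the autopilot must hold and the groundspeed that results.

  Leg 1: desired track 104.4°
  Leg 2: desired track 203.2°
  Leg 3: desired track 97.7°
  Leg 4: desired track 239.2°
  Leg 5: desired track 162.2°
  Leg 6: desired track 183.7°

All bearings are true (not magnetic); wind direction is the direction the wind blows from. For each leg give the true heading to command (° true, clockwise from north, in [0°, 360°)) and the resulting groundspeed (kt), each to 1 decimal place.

Leg 1: heading=96.4°, groundspeed=94.4 kt
Leg 2: heading=188.0°, groundspeed=153.8 kt
Leg 3: heading=91.7°, groundspeed=93.1 kt
Leg 4: heading=233.2°, groundspeed=173.7 kt
Leg 5: heading=143.7°, groundspeed=122.6 kt
Leg 6: heading=165.8°, groundspeed=138.9 kt

Leg 1: desired track 104.4°; wind correction -8.0° → command heading 96.4°, groundspeed 94.4 kt
Leg 2: desired track 203.2°; wind correction -15.2° → command heading 188.0°, groundspeed 153.8 kt
Leg 3: desired track 97.7°; wind correction -6.0° → command heading 91.7°, groundspeed 93.1 kt
Leg 4: desired track 239.2°; wind correction -6.0° → command heading 233.2°, groundspeed 173.7 kt
Leg 5: desired track 162.2°; wind correction -18.5° → command heading 143.7°, groundspeed 122.6 kt
Leg 6: desired track 183.7°; wind correction -17.9° → command heading 165.8°, groundspeed 138.9 kt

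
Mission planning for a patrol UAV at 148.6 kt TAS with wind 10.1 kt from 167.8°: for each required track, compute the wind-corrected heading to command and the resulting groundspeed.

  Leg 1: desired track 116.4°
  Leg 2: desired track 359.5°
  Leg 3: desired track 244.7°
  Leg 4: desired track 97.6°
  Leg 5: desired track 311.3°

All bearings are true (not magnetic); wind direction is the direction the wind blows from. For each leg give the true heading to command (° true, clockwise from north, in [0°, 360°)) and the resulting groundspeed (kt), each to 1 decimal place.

Leg 1: desired track 116.4°; wind correction +3.0° → command heading 119.4°, groundspeed 142.1 kt
Leg 2: desired track 359.5°; wind correction +0.8° → command heading 0.3°, groundspeed 158.5 kt
Leg 3: desired track 244.7°; wind correction -3.8° → command heading 240.9°, groundspeed 146.0 kt
Leg 4: desired track 97.6°; wind correction +3.7° → command heading 101.3°, groundspeed 144.9 kt
Leg 5: desired track 311.3°; wind correction -2.3° → command heading 309.0°, groundspeed 156.6 kt

Leg 1: heading=119.4°, groundspeed=142.1 kt
Leg 2: heading=0.3°, groundspeed=158.5 kt
Leg 3: heading=240.9°, groundspeed=146.0 kt
Leg 4: heading=101.3°, groundspeed=144.9 kt
Leg 5: heading=309.0°, groundspeed=156.6 kt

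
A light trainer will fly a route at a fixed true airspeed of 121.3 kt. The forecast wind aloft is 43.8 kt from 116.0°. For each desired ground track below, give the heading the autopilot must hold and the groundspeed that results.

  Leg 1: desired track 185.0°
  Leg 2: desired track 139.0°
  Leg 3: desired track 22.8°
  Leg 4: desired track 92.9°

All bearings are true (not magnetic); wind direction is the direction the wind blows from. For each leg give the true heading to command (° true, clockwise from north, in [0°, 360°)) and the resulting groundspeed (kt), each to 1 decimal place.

Leg 1: heading=165.3°, groundspeed=98.5 kt
Leg 2: heading=130.9°, groundspeed=79.8 kt
Leg 3: heading=43.9°, groundspeed=115.6 kt
Leg 4: heading=101.0°, groundspeed=79.8 kt

Leg 1: desired track 185.0°; wind correction -19.7° → command heading 165.3°, groundspeed 98.5 kt
Leg 2: desired track 139.0°; wind correction -8.1° → command heading 130.9°, groundspeed 79.8 kt
Leg 3: desired track 22.8°; wind correction +21.1° → command heading 43.9°, groundspeed 115.6 kt
Leg 4: desired track 92.9°; wind correction +8.1° → command heading 101.0°, groundspeed 79.8 kt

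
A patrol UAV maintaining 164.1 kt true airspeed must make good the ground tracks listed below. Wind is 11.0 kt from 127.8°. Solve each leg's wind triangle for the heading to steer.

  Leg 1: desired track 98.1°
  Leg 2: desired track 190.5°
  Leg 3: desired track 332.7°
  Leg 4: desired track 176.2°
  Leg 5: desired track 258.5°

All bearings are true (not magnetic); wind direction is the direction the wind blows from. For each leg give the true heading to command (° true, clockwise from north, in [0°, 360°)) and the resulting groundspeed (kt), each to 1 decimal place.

Leg 1: heading=100.0°, groundspeed=154.5 kt
Leg 2: heading=187.1°, groundspeed=158.8 kt
Leg 3: heading=334.3°, groundspeed=174.0 kt
Leg 4: heading=173.3°, groundspeed=156.6 kt
Leg 5: heading=255.6°, groundspeed=171.1 kt

Leg 1: desired track 98.1°; wind correction +1.9° → command heading 100.0°, groundspeed 154.5 kt
Leg 2: desired track 190.5°; wind correction -3.4° → command heading 187.1°, groundspeed 158.8 kt
Leg 3: desired track 332.7°; wind correction +1.6° → command heading 334.3°, groundspeed 174.0 kt
Leg 4: desired track 176.2°; wind correction -2.9° → command heading 173.3°, groundspeed 156.6 kt
Leg 5: desired track 258.5°; wind correction -2.9° → command heading 255.6°, groundspeed 171.1 kt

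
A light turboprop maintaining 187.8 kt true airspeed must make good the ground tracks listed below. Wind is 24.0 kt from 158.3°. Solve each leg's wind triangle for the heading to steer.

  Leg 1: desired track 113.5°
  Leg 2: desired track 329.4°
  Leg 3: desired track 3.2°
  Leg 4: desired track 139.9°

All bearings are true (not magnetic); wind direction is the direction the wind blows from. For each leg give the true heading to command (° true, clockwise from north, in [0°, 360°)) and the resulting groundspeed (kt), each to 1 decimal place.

Leg 1: heading=118.7°, groundspeed=170.0 kt
Leg 2: heading=328.3°, groundspeed=211.5 kt
Leg 3: heading=6.3°, groundspeed=209.3 kt
Leg 4: heading=142.2°, groundspeed=164.9 kt

Leg 1: desired track 113.5°; wind correction +5.2° → command heading 118.7°, groundspeed 170.0 kt
Leg 2: desired track 329.4°; wind correction -1.1° → command heading 328.3°, groundspeed 211.5 kt
Leg 3: desired track 3.2°; wind correction +3.1° → command heading 6.3°, groundspeed 209.3 kt
Leg 4: desired track 139.9°; wind correction +2.3° → command heading 142.2°, groundspeed 164.9 kt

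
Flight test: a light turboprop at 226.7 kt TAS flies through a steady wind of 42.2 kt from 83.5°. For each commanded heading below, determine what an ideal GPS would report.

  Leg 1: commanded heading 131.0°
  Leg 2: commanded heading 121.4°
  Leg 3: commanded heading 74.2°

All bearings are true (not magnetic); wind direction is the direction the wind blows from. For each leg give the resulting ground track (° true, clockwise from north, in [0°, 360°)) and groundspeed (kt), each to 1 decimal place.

Leg 1: track=139.9°, groundspeed=200.6 kt
Leg 2: track=129.0°, groundspeed=195.1 kt
Leg 3: track=72.1°, groundspeed=185.2 kt

Leg 1: heading 131.0°; drift +8.9° → track 139.9°, groundspeed 200.6 kt
Leg 2: heading 121.4°; drift +7.6° → track 129.0°, groundspeed 195.1 kt
Leg 3: heading 74.2°; drift -2.1° → track 72.1°, groundspeed 185.2 kt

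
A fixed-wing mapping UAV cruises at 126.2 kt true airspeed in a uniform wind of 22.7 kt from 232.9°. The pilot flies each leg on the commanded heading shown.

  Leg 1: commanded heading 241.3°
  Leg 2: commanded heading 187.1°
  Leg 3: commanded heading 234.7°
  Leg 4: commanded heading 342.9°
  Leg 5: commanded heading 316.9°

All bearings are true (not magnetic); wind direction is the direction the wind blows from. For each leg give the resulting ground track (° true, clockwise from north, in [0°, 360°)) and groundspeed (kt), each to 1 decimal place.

Leg 1: heading 241.3°; drift +1.8° → track 243.1°, groundspeed 103.8 kt
Leg 2: heading 187.1°; drift -8.4° → track 178.7°, groundspeed 111.6 kt
Leg 3: heading 234.7°; drift +0.4° → track 235.1°, groundspeed 103.5 kt
Leg 4: heading 342.9°; drift +9.0° → track 351.9°, groundspeed 135.7 kt
Leg 5: heading 316.9°; drift +10.3° → track 327.2°, groundspeed 125.9 kt

Leg 1: track=243.1°, groundspeed=103.8 kt
Leg 2: track=178.7°, groundspeed=111.6 kt
Leg 3: track=235.1°, groundspeed=103.5 kt
Leg 4: track=351.9°, groundspeed=135.7 kt
Leg 5: track=327.2°, groundspeed=125.9 kt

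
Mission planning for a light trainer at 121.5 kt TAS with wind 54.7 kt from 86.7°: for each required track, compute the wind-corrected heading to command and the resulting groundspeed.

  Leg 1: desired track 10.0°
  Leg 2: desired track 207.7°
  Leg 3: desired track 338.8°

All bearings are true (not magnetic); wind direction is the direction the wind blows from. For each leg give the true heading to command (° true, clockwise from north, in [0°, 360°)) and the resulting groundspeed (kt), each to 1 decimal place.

Leg 1: heading=36.0°, groundspeed=96.6 kt
Leg 2: heading=185.0°, groundspeed=140.3 kt
Leg 3: heading=4.2°, groundspeed=126.6 kt

Leg 1: desired track 10.0°; wind correction +26.0° → command heading 36.0°, groundspeed 96.6 kt
Leg 2: desired track 207.7°; wind correction -22.7° → command heading 185.0°, groundspeed 140.3 kt
Leg 3: desired track 338.8°; wind correction +25.4° → command heading 4.2°, groundspeed 126.6 kt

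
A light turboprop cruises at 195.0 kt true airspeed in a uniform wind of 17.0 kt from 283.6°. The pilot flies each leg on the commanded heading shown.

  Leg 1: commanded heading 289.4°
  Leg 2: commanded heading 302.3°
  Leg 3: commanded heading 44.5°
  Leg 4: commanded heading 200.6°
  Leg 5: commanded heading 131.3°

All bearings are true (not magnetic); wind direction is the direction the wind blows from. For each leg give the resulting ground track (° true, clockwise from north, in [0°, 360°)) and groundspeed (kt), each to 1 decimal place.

Leg 1: heading 289.4°; drift +0.6° → track 290.0°, groundspeed 178.1 kt
Leg 2: heading 302.3°; drift +1.7° → track 304.0°, groundspeed 179.0 kt
Leg 3: heading 44.5°; drift +4.1° → track 48.6°, groundspeed 204.3 kt
Leg 4: heading 200.6°; drift -5.0° → track 195.6°, groundspeed 193.7 kt
Leg 5: heading 131.3°; drift -2.2° → track 129.1°, groundspeed 210.2 kt

Leg 1: track=290.0°, groundspeed=178.1 kt
Leg 2: track=304.0°, groundspeed=179.0 kt
Leg 3: track=48.6°, groundspeed=204.3 kt
Leg 4: track=195.6°, groundspeed=193.7 kt
Leg 5: track=129.1°, groundspeed=210.2 kt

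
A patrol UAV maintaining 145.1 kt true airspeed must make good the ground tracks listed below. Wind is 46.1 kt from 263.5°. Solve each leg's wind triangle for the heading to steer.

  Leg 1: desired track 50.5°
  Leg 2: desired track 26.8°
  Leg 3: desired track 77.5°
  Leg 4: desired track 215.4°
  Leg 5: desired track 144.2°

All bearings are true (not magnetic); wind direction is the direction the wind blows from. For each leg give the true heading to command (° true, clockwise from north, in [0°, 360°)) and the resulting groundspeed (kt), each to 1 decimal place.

Leg 1: desired track 50.5°; wind correction -10.0° → command heading 40.5°, groundspeed 181.6 kt
Leg 2: desired track 26.8°; wind correction -15.4° → command heading 11.4°, groundspeed 165.2 kt
Leg 3: desired track 77.5°; wind correction -1.9° → command heading 75.6°, groundspeed 190.9 kt
Leg 4: desired track 215.4°; wind correction +13.7° → command heading 229.1°, groundspeed 110.2 kt
Leg 5: desired track 144.2°; wind correction +16.1° → command heading 160.3°, groundspeed 162.0 kt

Leg 1: heading=40.5°, groundspeed=181.6 kt
Leg 2: heading=11.4°, groundspeed=165.2 kt
Leg 3: heading=75.6°, groundspeed=190.9 kt
Leg 4: heading=229.1°, groundspeed=110.2 kt
Leg 5: heading=160.3°, groundspeed=162.0 kt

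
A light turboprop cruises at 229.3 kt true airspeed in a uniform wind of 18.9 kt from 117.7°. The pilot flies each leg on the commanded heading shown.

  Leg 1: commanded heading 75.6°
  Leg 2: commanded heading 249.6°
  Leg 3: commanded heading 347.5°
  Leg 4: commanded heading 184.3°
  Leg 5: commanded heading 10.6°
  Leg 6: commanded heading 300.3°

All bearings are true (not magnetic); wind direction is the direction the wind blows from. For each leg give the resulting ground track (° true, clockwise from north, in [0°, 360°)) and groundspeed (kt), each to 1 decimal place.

Leg 1: heading 75.6°; drift -3.4° → track 72.2°, groundspeed 215.6 kt
Leg 2: heading 249.6°; drift +3.3° → track 252.9°, groundspeed 242.3 kt
Leg 3: heading 347.5°; drift -3.4° → track 344.1°, groundspeed 241.9 kt
Leg 4: heading 184.3°; drift +4.5° → track 188.8°, groundspeed 222.5 kt
Leg 5: heading 10.6°; drift -4.4° → track 6.2°, groundspeed 235.6 kt
Leg 6: heading 300.3°; drift -0.2° → track 300.1°, groundspeed 248.2 kt

Leg 1: track=72.2°, groundspeed=215.6 kt
Leg 2: track=252.9°, groundspeed=242.3 kt
Leg 3: track=344.1°, groundspeed=241.9 kt
Leg 4: track=188.8°, groundspeed=222.5 kt
Leg 5: track=6.2°, groundspeed=235.6 kt
Leg 6: track=300.1°, groundspeed=248.2 kt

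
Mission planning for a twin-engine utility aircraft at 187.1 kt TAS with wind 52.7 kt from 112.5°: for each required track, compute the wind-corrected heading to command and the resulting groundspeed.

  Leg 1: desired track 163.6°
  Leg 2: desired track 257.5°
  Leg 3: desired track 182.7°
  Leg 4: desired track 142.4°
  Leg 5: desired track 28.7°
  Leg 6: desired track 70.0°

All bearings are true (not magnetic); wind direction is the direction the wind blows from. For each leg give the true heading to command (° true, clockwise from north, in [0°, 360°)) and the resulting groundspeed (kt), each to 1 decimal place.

Leg 1: heading=150.9°, groundspeed=149.5 kt
Leg 2: heading=248.2°, groundspeed=227.8 kt
Leg 3: heading=167.3°, groundspeed=162.6 kt
Leg 4: heading=134.3°, groundspeed=139.6 kt
Leg 5: heading=45.0°, groundspeed=173.9 kt
Leg 6: heading=81.0°, groundspeed=144.8 kt

Leg 1: desired track 163.6°; wind correction -12.7° → command heading 150.9°, groundspeed 149.5 kt
Leg 2: desired track 257.5°; wind correction -9.3° → command heading 248.2°, groundspeed 227.8 kt
Leg 3: desired track 182.7°; wind correction -15.4° → command heading 167.3°, groundspeed 162.6 kt
Leg 4: desired track 142.4°; wind correction -8.1° → command heading 134.3°, groundspeed 139.6 kt
Leg 5: desired track 28.7°; wind correction +16.3° → command heading 45.0°, groundspeed 173.9 kt
Leg 6: desired track 70.0°; wind correction +11.0° → command heading 81.0°, groundspeed 144.8 kt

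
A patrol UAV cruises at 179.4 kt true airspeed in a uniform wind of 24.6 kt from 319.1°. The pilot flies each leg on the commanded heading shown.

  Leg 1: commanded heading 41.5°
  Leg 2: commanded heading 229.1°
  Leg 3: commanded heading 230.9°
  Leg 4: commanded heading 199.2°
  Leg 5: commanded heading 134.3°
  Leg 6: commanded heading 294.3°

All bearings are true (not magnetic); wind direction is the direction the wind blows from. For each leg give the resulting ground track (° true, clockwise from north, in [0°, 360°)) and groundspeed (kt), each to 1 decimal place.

Leg 1: track=49.4°, groundspeed=177.8 kt
Leg 2: track=221.3°, groundspeed=181.1 kt
Leg 3: track=223.1°, groundspeed=180.3 kt
Leg 4: track=192.9°, groundspeed=192.8 kt
Leg 5: track=134.9°, groundspeed=203.9 kt
Leg 6: track=290.5°, groundspeed=157.4 kt

Leg 1: heading 41.5°; drift +7.9° → track 49.4°, groundspeed 177.8 kt
Leg 2: heading 229.1°; drift -7.8° → track 221.3°, groundspeed 181.1 kt
Leg 3: heading 230.9°; drift -7.8° → track 223.1°, groundspeed 180.3 kt
Leg 4: heading 199.2°; drift -6.3° → track 192.9°, groundspeed 192.8 kt
Leg 5: heading 134.3°; drift +0.6° → track 134.9°, groundspeed 203.9 kt
Leg 6: heading 294.3°; drift -3.8° → track 290.5°, groundspeed 157.4 kt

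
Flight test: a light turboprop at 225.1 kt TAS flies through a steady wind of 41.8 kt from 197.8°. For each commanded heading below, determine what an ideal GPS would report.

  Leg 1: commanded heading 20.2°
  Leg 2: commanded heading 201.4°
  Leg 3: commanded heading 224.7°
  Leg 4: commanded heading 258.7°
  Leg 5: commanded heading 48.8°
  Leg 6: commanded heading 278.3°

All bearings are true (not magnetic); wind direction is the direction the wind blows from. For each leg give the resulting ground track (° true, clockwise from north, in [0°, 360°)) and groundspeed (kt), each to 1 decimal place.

Leg 1: track=19.8°, groundspeed=266.9 kt
Leg 2: track=202.2°, groundspeed=183.4 kt
Leg 3: track=230.4°, groundspeed=188.8 kt
Leg 4: track=268.8°, groundspeed=208.0 kt
Leg 5: track=44.1°, groundspeed=261.8 kt
Leg 6: track=289.0°, groundspeed=222.1 kt

Leg 1: heading 20.2°; drift -0.4° → track 19.8°, groundspeed 266.9 kt
Leg 2: heading 201.4°; drift +0.8° → track 202.2°, groundspeed 183.4 kt
Leg 3: heading 224.7°; drift +5.7° → track 230.4°, groundspeed 188.8 kt
Leg 4: heading 258.7°; drift +10.1° → track 268.8°, groundspeed 208.0 kt
Leg 5: heading 48.8°; drift -4.7° → track 44.1°, groundspeed 261.8 kt
Leg 6: heading 278.3°; drift +10.7° → track 289.0°, groundspeed 222.1 kt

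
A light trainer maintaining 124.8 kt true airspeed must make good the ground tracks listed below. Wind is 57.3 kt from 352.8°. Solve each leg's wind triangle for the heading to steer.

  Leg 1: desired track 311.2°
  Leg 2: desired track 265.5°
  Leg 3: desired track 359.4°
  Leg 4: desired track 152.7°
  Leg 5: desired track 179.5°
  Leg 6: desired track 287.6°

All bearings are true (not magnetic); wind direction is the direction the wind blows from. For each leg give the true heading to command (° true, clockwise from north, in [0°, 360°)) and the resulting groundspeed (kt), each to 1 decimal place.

Leg 1: desired track 311.2°; wind correction +17.7° → command heading 328.9°, groundspeed 76.0 kt
Leg 2: desired track 265.5°; wind correction +27.3° → command heading 292.8°, groundspeed 108.2 kt
Leg 3: desired track 359.4°; wind correction -3.0° → command heading 356.4°, groundspeed 67.7 kt
Leg 4: desired track 152.7°; wind correction -9.1° → command heading 143.6°, groundspeed 177.0 kt
Leg 5: desired track 179.5°; wind correction +3.1° → command heading 182.6°, groundspeed 181.5 kt
Leg 6: desired track 287.6°; wind correction +24.6° → command heading 312.2°, groundspeed 89.4 kt

Leg 1: heading=328.9°, groundspeed=76.0 kt
Leg 2: heading=292.8°, groundspeed=108.2 kt
Leg 3: heading=356.4°, groundspeed=67.7 kt
Leg 4: heading=143.6°, groundspeed=177.0 kt
Leg 5: heading=182.6°, groundspeed=181.5 kt
Leg 6: heading=312.2°, groundspeed=89.4 kt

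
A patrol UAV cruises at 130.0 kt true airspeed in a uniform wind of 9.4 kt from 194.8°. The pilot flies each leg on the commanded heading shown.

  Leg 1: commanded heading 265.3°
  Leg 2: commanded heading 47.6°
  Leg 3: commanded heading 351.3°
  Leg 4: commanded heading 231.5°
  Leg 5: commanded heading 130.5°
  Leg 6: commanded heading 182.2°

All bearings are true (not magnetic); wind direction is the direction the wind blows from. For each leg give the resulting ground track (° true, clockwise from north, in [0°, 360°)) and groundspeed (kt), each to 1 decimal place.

Leg 1: heading 265.3°; drift +4.0° → track 269.3°, groundspeed 127.2 kt
Leg 2: heading 47.6°; drift -2.1° → track 45.5°, groundspeed 138.0 kt
Leg 3: heading 351.3°; drift +1.5° → track 352.8°, groundspeed 138.7 kt
Leg 4: heading 231.5°; drift +2.6° → track 234.1°, groundspeed 122.6 kt
Leg 5: heading 130.5°; drift -3.8° → track 126.7°, groundspeed 126.2 kt
Leg 6: heading 182.2°; drift -1.0° → track 181.2°, groundspeed 120.8 kt

Leg 1: track=269.3°, groundspeed=127.2 kt
Leg 2: track=45.5°, groundspeed=138.0 kt
Leg 3: track=352.8°, groundspeed=138.7 kt
Leg 4: track=234.1°, groundspeed=122.6 kt
Leg 5: track=126.7°, groundspeed=126.2 kt
Leg 6: track=181.2°, groundspeed=120.8 kt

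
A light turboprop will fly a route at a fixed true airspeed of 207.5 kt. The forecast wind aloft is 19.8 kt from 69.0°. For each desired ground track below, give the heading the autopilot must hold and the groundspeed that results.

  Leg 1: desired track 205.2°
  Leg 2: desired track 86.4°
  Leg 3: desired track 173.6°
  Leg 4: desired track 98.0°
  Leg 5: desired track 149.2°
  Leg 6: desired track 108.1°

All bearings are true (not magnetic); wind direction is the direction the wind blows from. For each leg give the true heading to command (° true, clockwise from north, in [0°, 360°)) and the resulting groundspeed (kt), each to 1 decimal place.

Leg 1: desired track 205.2°; wind correction -3.8° → command heading 201.4°, groundspeed 221.3 kt
Leg 2: desired track 86.4°; wind correction -1.6° → command heading 84.8°, groundspeed 188.5 kt
Leg 3: desired track 173.6°; wind correction -5.3° → command heading 168.3°, groundspeed 211.6 kt
Leg 4: desired track 98.0°; wind correction -2.7° → command heading 95.3°, groundspeed 190.0 kt
Leg 5: desired track 149.2°; wind correction -5.4° → command heading 143.8°, groundspeed 203.2 kt
Leg 6: desired track 108.1°; wind correction -3.5° → command heading 104.6°, groundspeed 191.8 kt

Leg 1: heading=201.4°, groundspeed=221.3 kt
Leg 2: heading=84.8°, groundspeed=188.5 kt
Leg 3: heading=168.3°, groundspeed=211.6 kt
Leg 4: heading=95.3°, groundspeed=190.0 kt
Leg 5: heading=143.8°, groundspeed=203.2 kt
Leg 6: heading=104.6°, groundspeed=191.8 kt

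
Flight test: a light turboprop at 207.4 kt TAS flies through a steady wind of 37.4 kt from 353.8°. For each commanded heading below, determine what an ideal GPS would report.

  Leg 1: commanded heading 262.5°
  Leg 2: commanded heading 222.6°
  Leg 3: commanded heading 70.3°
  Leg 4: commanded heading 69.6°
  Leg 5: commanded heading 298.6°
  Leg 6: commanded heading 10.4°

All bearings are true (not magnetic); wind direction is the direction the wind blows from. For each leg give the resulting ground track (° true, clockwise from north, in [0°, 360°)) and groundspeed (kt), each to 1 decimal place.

Leg 1: track=252.3°, groundspeed=211.6 kt
Leg 2: track=215.7°, groundspeed=233.7 kt
Leg 3: track=80.7°, groundspeed=202.0 kt
Leg 4: track=80.0°, groundspeed=201.5 kt
Leg 5: track=289.2°, groundspeed=188.6 kt
Leg 6: track=14.0°, groundspeed=171.9 kt

Leg 1: heading 262.5°; drift -10.2° → track 252.3°, groundspeed 211.6 kt
Leg 2: heading 222.6°; drift -6.9° → track 215.7°, groundspeed 233.7 kt
Leg 3: heading 70.3°; drift +10.4° → track 80.7°, groundspeed 202.0 kt
Leg 4: heading 69.6°; drift +10.4° → track 80.0°, groundspeed 201.5 kt
Leg 5: heading 298.6°; drift -9.4° → track 289.2°, groundspeed 188.6 kt
Leg 6: heading 10.4°; drift +3.6° → track 14.0°, groundspeed 171.9 kt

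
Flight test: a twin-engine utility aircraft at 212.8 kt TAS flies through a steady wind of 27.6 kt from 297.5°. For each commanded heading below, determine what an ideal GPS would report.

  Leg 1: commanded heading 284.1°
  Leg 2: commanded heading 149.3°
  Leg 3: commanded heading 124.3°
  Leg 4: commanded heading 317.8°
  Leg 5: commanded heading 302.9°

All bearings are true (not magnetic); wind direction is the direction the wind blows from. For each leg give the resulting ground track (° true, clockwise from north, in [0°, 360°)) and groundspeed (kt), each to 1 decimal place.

Leg 1: track=282.1°, groundspeed=186.1 kt
Leg 2: track=145.8°, groundspeed=236.7 kt
Leg 3: track=123.5°, groundspeed=240.2 kt
Leg 4: track=320.7°, groundspeed=187.2 kt
Leg 5: track=303.7°, groundspeed=185.3 kt

Leg 1: heading 284.1°; drift -2.0° → track 282.1°, groundspeed 186.1 kt
Leg 2: heading 149.3°; drift -3.5° → track 145.8°, groundspeed 236.7 kt
Leg 3: heading 124.3°; drift -0.8° → track 123.5°, groundspeed 240.2 kt
Leg 4: heading 317.8°; drift +2.9° → track 320.7°, groundspeed 187.2 kt
Leg 5: heading 302.9°; drift +0.8° → track 303.7°, groundspeed 185.3 kt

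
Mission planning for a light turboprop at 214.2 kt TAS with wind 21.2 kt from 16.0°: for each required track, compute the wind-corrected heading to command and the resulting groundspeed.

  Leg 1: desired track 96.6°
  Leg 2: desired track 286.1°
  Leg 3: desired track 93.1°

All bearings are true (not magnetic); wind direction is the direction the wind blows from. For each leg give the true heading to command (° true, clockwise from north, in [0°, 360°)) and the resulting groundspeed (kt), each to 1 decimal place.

Leg 1: desired track 96.6°; wind correction -5.6° → command heading 91.0°, groundspeed 209.7 kt
Leg 2: desired track 286.1°; wind correction +5.7° → command heading 291.8°, groundspeed 213.1 kt
Leg 3: desired track 93.1°; wind correction -5.5° → command heading 87.6°, groundspeed 208.5 kt

Leg 1: heading=91.0°, groundspeed=209.7 kt
Leg 2: heading=291.8°, groundspeed=213.1 kt
Leg 3: heading=87.6°, groundspeed=208.5 kt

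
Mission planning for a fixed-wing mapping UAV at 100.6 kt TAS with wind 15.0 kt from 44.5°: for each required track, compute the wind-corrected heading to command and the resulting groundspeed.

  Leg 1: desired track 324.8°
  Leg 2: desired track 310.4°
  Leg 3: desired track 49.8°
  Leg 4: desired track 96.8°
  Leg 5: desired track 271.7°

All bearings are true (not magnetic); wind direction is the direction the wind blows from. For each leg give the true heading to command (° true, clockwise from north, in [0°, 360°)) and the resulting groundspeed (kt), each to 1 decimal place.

Leg 1: heading=333.2°, groundspeed=96.8 kt
Leg 2: heading=319.0°, groundspeed=100.6 kt
Leg 3: heading=49.0°, groundspeed=85.7 kt
Leg 4: heading=90.0°, groundspeed=90.7 kt
Leg 5: heading=278.0°, groundspeed=110.2 kt

Leg 1: desired track 324.8°; wind correction +8.4° → command heading 333.2°, groundspeed 96.8 kt
Leg 2: desired track 310.4°; wind correction +8.6° → command heading 319.0°, groundspeed 100.6 kt
Leg 3: desired track 49.8°; wind correction -0.8° → command heading 49.0°, groundspeed 85.7 kt
Leg 4: desired track 96.8°; wind correction -6.8° → command heading 90.0°, groundspeed 90.7 kt
Leg 5: desired track 271.7°; wind correction +6.3° → command heading 278.0°, groundspeed 110.2 kt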